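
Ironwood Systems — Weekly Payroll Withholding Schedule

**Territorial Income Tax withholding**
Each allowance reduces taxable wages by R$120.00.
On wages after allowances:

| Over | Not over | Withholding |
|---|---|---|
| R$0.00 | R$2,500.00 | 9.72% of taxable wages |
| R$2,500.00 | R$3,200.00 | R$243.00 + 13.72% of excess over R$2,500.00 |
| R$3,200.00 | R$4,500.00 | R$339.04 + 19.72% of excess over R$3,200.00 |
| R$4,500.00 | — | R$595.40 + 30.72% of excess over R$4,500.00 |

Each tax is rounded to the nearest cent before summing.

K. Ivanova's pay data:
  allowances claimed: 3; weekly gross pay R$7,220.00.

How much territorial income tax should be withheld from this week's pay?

Territorial Income Tax: taxable = R$7,220.00 − 3×R$120.00 = R$6,860.00
  R$595.40 + 30.72% × (R$6,860.00 − R$4,500.00) = R$595.40 + 30.72% × R$2,360.00 = R$1,320.39

R$1,320.39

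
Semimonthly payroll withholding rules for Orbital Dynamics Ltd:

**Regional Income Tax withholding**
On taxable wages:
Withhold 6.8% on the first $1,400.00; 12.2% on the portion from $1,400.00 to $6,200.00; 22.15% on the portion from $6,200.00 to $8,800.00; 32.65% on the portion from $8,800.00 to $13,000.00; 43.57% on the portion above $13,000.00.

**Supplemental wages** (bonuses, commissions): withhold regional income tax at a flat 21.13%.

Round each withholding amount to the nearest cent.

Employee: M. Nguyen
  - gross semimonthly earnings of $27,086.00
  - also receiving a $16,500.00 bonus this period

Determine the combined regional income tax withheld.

Regional Income Tax: taxable = $27,086.00
  $2,628.00 + 43.57% × ($27,086.00 − $13,000.00) = $2,628.00 + 43.57% × $14,086.00 = $8,765.27
Supplemental (21.13% flat on bonus): 21.13% × $16,500.00 = $3,486.45
Total regional income tax: $8,765.27 + $3,486.45 = $12,251.72

$12,251.72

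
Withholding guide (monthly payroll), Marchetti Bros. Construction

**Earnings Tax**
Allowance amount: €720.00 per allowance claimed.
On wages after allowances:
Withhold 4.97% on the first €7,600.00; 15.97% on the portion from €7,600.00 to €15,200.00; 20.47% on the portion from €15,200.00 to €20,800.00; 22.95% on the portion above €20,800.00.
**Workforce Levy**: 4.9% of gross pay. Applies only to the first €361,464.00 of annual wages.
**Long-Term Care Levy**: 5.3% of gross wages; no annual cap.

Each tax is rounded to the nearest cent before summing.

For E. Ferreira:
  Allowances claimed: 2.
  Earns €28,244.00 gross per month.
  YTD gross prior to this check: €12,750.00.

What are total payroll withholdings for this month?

€6,996.57

Earnings Tax: taxable = €28,244.00 − 2×€720.00 = €26,804.00
  €2,737.76 + 22.95% × (€26,804.00 − €20,800.00) = €2,737.76 + 22.95% × €6,004.00 = €4,115.68
Workforce Levy: 4.9% × €28,244.00 = €1,383.96
Long-Term Care Levy: 5.3% × €28,244.00 = €1,496.93
Total: €4,115.68 + €1,383.96 + €1,496.93 = €6,996.57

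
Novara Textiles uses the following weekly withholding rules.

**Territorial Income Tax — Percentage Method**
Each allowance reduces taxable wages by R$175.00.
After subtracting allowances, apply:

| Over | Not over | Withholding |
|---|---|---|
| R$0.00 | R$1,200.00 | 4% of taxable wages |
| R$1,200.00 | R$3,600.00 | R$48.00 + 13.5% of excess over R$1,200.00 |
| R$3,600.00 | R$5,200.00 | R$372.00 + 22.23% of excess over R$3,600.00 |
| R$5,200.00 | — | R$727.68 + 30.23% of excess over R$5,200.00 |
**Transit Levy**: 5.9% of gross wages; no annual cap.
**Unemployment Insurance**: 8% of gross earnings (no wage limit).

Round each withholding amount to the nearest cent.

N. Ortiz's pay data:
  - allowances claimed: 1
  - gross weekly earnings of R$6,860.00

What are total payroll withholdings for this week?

Territorial Income Tax: taxable = R$6,860.00 − 1×R$175.00 = R$6,685.00
  R$727.68 + 30.23% × (R$6,685.00 − R$5,200.00) = R$727.68 + 30.23% × R$1,485.00 = R$1,176.60
Transit Levy: 5.9% × R$6,860.00 = R$404.74
Unemployment Insurance: 8% × R$6,860.00 = R$548.80
Total: R$1,176.60 + R$404.74 + R$548.80 = R$2,130.14

R$2,130.14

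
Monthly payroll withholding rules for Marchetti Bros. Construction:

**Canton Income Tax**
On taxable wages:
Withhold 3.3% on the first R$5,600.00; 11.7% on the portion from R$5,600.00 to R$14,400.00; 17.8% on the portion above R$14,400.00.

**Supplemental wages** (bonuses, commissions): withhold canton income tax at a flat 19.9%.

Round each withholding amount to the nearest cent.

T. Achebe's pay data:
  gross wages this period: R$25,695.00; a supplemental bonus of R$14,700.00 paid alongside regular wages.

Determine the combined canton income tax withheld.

R$6,150.21

Canton Income Tax: taxable = R$25,695.00
  R$1,214.40 + 17.8% × (R$25,695.00 − R$14,400.00) = R$1,214.40 + 17.8% × R$11,295.00 = R$3,224.91
Supplemental (19.9% flat on bonus): 19.9% × R$14,700.00 = R$2,925.30
Total canton income tax: R$3,224.91 + R$2,925.30 = R$6,150.21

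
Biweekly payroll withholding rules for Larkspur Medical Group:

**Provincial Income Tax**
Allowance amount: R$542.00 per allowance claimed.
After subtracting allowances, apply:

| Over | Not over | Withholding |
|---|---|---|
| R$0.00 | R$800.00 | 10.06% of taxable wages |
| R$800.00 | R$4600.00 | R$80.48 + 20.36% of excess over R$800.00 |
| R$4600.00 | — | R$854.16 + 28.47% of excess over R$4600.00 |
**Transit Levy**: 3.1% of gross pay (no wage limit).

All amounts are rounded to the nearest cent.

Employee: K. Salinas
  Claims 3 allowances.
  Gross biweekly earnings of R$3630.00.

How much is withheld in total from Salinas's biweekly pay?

R$438.14

Provincial Income Tax: taxable = R$3630.00 − 3×R$542.00 = R$2004.00
  R$80.48 + 20.36% × (R$2004.00 − R$800.00) = R$80.48 + 20.36% × R$1204.00 = R$325.61
Transit Levy: 3.1% × R$3630.00 = R$112.53
Total: R$325.61 + R$112.53 = R$438.14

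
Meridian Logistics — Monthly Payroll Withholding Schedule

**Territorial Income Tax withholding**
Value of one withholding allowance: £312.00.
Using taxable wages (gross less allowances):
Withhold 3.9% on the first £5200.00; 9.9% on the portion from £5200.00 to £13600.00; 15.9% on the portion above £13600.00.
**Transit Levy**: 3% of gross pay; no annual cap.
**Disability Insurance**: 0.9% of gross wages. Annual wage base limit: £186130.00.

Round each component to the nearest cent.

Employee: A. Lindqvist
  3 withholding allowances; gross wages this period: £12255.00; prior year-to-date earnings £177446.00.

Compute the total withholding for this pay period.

Territorial Income Tax: taxable = £12255.00 − 3×£312.00 = £11319.00
  £202.80 + 9.9% × (£11319.00 − £5200.00) = £202.80 + 9.9% × £6119.00 = £808.58
Transit Levy: 3% × £12255.00 = £367.65
Disability Insurance: cap £186130.00 − YTD £177446.00 = £8684.00 subject; 0.9% × £8684.00 = £78.16
Total: £808.58 + £367.65 + £78.16 = £1254.39

£1254.39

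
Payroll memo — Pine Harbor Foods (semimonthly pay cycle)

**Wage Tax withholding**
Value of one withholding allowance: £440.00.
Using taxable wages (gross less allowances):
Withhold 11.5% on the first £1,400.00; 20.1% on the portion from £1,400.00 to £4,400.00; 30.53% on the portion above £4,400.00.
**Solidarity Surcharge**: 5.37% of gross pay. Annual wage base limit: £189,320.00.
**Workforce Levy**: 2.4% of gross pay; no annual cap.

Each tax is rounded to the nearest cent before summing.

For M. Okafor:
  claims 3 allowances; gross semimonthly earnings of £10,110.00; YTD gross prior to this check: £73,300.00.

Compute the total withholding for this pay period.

Wage Tax: taxable = £10,110.00 − 3×£440.00 = £8,790.00
  £764.00 + 30.53% × (£8,790.00 − £4,400.00) = £764.00 + 30.53% × £4,390.00 = £2,104.27
Solidarity Surcharge: 5.37% × £10,110.00 = £542.91
Workforce Levy: 2.4% × £10,110.00 = £242.64
Total: £2,104.27 + £542.91 + £242.64 = £2,889.82

£2,889.82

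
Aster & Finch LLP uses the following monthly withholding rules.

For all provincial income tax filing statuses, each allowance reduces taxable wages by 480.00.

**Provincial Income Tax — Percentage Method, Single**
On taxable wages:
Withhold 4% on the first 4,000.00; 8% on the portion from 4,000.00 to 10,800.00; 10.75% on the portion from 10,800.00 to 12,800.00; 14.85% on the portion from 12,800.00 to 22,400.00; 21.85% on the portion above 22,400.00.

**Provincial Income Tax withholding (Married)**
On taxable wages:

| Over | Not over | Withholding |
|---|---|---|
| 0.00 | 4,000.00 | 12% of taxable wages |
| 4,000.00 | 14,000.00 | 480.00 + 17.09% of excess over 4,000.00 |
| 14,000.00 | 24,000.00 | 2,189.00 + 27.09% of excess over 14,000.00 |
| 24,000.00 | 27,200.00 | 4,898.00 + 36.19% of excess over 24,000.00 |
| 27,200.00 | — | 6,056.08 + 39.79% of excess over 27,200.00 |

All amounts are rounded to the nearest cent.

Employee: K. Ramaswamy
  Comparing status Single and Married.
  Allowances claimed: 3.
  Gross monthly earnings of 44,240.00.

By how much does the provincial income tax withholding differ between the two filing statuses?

5,461.32

Provincial Income Tax (Single): taxable = 44,240.00 − 3×480.00 = 42,800.00
  2,344.60 + 21.85% × (42,800.00 − 22,400.00) = 2,344.60 + 21.85% × 20,400.00 = 6,802.00
Provincial Income Tax (Married): taxable = 44,240.00 − 3×480.00 = 42,800.00
  6,056.08 + 39.79% × (42,800.00 − 27,200.00) = 6,056.08 + 39.79% × 15,600.00 = 12,263.32
Difference: |6,802.00 − 12,263.32| = 5,461.32 (higher under Married)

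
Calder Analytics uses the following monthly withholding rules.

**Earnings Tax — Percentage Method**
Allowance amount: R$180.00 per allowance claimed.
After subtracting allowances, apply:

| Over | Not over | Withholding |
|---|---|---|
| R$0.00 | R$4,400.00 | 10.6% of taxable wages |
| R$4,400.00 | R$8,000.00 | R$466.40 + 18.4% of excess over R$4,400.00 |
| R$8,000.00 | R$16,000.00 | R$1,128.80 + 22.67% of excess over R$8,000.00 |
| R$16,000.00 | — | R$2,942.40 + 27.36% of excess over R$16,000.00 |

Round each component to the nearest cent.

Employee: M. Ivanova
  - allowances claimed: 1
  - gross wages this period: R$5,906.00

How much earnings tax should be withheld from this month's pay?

R$710.38

Earnings Tax: taxable = R$5,906.00 − 1×R$180.00 = R$5,726.00
  R$466.40 + 18.4% × (R$5,726.00 − R$4,400.00) = R$466.40 + 18.4% × R$1,326.00 = R$710.38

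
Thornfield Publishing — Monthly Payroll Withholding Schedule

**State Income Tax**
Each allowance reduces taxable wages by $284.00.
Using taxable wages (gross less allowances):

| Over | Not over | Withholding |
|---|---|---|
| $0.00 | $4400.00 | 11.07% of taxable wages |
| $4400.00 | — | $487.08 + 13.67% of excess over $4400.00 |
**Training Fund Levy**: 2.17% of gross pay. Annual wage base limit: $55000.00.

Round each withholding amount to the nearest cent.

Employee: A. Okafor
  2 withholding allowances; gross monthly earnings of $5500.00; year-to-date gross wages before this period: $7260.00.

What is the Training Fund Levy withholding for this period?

Training Fund Levy: 2.17% × $5500.00 = $119.35

$119.35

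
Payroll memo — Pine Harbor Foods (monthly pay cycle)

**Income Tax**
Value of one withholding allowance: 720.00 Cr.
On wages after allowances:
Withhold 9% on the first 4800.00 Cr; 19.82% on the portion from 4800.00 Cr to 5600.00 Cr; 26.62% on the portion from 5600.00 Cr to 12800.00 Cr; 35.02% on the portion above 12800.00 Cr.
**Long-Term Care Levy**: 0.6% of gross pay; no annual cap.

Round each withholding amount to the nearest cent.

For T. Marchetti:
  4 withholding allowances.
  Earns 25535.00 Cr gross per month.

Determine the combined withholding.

Income Tax: taxable = 25535.00 Cr − 4×720.00 Cr = 22655.00 Cr
  2507.20 Cr + 35.02% × (22655.00 Cr − 12800.00 Cr) = 2507.20 Cr + 35.02% × 9855.00 Cr = 5958.42 Cr
Long-Term Care Levy: 0.6% × 25535.00 Cr = 153.21 Cr
Total: 5958.42 Cr + 153.21 Cr = 6111.63 Cr

6111.63 Cr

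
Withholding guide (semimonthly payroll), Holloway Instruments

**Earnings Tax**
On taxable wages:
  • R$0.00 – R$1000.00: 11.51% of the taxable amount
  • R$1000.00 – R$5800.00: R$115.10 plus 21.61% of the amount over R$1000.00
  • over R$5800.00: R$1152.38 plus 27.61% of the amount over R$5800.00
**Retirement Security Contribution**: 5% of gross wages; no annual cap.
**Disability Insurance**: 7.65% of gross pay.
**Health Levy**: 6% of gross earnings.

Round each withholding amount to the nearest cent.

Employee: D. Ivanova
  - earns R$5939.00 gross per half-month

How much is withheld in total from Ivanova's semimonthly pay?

Earnings Tax: taxable = R$5939.00
  R$1152.38 + 27.61% × (R$5939.00 − R$5800.00) = R$1152.38 + 27.61% × R$139.00 = R$1190.76
Retirement Security Contribution: 5% × R$5939.00 = R$296.95
Disability Insurance: 7.65% × R$5939.00 = R$454.33
Health Levy: 6% × R$5939.00 = R$356.34
Total: R$1190.76 + R$296.95 + R$454.33 + R$356.34 = R$2298.38

R$2298.38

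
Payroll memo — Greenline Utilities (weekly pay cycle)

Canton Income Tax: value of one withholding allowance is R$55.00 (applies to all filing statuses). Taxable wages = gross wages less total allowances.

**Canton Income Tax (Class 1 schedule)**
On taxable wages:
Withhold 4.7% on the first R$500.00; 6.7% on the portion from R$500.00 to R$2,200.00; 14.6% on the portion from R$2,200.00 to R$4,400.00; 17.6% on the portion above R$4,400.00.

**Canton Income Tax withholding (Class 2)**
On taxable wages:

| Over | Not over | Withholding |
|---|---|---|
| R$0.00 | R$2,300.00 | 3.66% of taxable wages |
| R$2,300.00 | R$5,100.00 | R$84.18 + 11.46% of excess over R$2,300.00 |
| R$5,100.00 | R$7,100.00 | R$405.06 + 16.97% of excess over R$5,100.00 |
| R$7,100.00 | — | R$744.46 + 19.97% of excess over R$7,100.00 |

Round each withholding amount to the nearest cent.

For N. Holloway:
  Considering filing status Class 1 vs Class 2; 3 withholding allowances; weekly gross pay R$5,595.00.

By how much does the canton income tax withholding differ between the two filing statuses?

R$178.82

Canton Income Tax (Class 1): taxable = R$5,595.00 − 3×R$55.00 = R$5,430.00
  R$458.60 + 17.6% × (R$5,430.00 − R$4,400.00) = R$458.60 + 17.6% × R$1,030.00 = R$639.88
Canton Income Tax (Class 2): taxable = R$5,595.00 − 3×R$55.00 = R$5,430.00
  R$405.06 + 16.97% × (R$5,430.00 − R$5,100.00) = R$405.06 + 16.97% × R$330.00 = R$461.06
Difference: |R$639.88 − R$461.06| = R$178.82 (higher under Class 1)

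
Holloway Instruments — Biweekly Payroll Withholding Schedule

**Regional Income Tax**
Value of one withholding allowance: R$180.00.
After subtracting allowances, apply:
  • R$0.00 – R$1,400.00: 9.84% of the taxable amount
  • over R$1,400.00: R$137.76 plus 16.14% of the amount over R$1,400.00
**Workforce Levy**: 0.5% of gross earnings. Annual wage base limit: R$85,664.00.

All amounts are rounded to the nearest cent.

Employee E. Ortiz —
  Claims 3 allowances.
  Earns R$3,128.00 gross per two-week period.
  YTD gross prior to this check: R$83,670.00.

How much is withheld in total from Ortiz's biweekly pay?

Regional Income Tax: taxable = R$3,128.00 − 3×R$180.00 = R$2,588.00
  R$137.76 + 16.14% × (R$2,588.00 − R$1,400.00) = R$137.76 + 16.14% × R$1,188.00 = R$329.50
Workforce Levy: cap R$85,664.00 − YTD R$83,670.00 = R$1,994.00 subject; 0.5% × R$1,994.00 = R$9.97
Total: R$329.50 + R$9.97 = R$339.47

R$339.47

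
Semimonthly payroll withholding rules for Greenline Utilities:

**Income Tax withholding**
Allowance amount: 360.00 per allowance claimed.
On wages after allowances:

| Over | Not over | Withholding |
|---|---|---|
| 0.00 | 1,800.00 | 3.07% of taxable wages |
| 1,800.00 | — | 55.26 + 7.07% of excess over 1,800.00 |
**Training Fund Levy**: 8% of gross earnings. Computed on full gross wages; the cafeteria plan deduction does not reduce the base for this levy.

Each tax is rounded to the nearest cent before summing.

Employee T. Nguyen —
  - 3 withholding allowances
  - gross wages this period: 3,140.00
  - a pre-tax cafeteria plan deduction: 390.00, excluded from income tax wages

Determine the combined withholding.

Income Tax: taxable = 3,140.00 − 390.00 − 3×360.00 = 1,670.00
  3.07% × 1,670.00 = 51.27
Training Fund Levy: 8% × 3,140.00 = 251.20
Total: 51.27 + 251.20 = 302.47

302.47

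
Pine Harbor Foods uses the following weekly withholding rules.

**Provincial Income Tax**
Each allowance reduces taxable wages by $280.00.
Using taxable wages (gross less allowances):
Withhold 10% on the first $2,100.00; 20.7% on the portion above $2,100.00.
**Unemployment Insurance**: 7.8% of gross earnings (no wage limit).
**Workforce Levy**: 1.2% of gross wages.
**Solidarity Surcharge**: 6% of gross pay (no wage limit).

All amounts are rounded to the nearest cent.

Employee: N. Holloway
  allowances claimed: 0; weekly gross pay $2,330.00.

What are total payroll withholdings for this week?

$607.11

Provincial Income Tax: taxable = $2,330.00
  $210.00 + 20.7% × ($2,330.00 − $2,100.00) = $210.00 + 20.7% × $230.00 = $257.61
Unemployment Insurance: 7.8% × $2,330.00 = $181.74
Workforce Levy: 1.2% × $2,330.00 = $27.96
Solidarity Surcharge: 6% × $2,330.00 = $139.80
Total: $257.61 + $181.74 + $27.96 + $139.80 = $607.11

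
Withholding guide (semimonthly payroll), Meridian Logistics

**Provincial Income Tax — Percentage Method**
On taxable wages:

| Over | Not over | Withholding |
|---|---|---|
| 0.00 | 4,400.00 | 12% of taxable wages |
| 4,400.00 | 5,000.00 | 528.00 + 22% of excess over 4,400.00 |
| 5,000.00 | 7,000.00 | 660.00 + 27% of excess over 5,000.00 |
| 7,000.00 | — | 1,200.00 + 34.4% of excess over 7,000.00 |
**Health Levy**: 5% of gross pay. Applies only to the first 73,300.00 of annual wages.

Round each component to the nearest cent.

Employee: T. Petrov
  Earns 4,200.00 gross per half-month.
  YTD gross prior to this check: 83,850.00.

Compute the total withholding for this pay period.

Provincial Income Tax: taxable = 4,200.00
  12% × 4,200.00 = 504.00
Health Levy: YTD 83,850.00 ≥ cap 73,300.00 → 0.00
Total: 504.00 + 0.00 = 504.00

504.00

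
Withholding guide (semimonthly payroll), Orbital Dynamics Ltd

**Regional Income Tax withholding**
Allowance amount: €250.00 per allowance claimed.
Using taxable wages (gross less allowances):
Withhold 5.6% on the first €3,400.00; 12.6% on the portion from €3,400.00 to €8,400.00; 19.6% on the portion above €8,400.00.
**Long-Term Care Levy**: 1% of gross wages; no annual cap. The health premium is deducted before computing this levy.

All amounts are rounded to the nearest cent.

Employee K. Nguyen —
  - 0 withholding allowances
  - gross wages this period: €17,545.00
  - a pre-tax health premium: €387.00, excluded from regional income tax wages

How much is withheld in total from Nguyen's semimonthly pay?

Regional Income Tax: taxable = €17,545.00 − €387.00 = €17,158.00
  €820.40 + 19.6% × (€17,158.00 − €8,400.00) = €820.40 + 19.6% × €8,758.00 = €2,536.97
Long-Term Care Levy: 1% × €17,158.00 = €171.58
Total: €2,536.97 + €171.58 = €2,708.55

€2,708.55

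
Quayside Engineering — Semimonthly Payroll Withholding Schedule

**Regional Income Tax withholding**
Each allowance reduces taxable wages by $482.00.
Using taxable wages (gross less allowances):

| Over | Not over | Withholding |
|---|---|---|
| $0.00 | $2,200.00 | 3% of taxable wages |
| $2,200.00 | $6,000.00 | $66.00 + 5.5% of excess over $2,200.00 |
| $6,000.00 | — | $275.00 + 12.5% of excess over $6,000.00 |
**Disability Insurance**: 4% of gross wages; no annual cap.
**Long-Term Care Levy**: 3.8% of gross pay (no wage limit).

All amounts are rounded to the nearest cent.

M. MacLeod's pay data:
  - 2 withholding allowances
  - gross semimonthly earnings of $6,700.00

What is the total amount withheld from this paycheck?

$783.08

Regional Income Tax: taxable = $6,700.00 − 2×$482.00 = $5,736.00
  $66.00 + 5.5% × ($5,736.00 − $2,200.00) = $66.00 + 5.5% × $3,536.00 = $260.48
Disability Insurance: 4% × $6,700.00 = $268.00
Long-Term Care Levy: 3.8% × $6,700.00 = $254.60
Total: $260.48 + $268.00 + $254.60 = $783.08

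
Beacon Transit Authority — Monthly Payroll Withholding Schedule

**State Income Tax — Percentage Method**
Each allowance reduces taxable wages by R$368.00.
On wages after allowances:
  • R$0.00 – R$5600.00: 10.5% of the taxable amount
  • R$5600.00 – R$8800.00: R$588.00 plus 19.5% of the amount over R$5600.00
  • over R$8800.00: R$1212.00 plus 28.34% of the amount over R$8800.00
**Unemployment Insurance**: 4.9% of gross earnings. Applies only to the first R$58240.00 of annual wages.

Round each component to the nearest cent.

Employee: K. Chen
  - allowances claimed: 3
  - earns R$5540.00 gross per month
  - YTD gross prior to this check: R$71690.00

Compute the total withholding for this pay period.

State Income Tax: taxable = R$5540.00 − 3×R$368.00 = R$4436.00
  10.5% × R$4436.00 = R$465.78
Unemployment Insurance: YTD R$71690.00 ≥ cap R$58240.00 → R$0.00
Total: R$465.78 + R$0.00 = R$465.78

R$465.78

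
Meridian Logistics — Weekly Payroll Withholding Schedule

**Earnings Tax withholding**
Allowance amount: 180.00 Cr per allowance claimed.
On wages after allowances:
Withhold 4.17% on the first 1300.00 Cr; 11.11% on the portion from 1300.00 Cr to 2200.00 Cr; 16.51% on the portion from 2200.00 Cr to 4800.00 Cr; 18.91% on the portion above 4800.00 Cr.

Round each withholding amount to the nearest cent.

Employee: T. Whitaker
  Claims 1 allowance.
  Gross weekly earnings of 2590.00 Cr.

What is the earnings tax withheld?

Earnings Tax: taxable = 2590.00 Cr − 1×180.00 Cr = 2410.00 Cr
  154.20 Cr + 16.51% × (2410.00 Cr − 2200.00 Cr) = 154.20 Cr + 16.51% × 210.00 Cr = 188.87 Cr

188.87 Cr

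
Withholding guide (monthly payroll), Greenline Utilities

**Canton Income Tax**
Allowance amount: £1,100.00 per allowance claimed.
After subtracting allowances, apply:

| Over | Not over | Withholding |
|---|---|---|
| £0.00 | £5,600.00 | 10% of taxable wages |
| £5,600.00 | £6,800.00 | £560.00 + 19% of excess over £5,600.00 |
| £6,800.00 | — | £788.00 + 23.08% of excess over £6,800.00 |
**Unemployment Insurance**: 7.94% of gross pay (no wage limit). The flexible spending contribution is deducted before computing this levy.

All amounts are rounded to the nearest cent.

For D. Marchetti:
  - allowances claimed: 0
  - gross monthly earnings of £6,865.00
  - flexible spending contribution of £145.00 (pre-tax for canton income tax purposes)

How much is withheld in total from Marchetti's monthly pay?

Canton Income Tax: taxable = £6,865.00 − £145.00 = £6,720.00
  £560.00 + 19% × (£6,720.00 − £5,600.00) = £560.00 + 19% × £1,120.00 = £772.80
Unemployment Insurance: 7.94% × £6,720.00 = £533.57
Total: £772.80 + £533.57 = £1,306.37

£1,306.37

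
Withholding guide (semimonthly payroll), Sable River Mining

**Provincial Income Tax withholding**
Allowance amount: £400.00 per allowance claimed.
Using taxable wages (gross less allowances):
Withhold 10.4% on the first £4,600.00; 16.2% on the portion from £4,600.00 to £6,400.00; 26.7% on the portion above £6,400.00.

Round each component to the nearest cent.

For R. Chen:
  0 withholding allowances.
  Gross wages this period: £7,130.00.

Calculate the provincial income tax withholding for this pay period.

Provincial Income Tax: taxable = £7,130.00
  £770.00 + 26.7% × (£7,130.00 − £6,400.00) = £770.00 + 26.7% × £730.00 = £964.91

£964.91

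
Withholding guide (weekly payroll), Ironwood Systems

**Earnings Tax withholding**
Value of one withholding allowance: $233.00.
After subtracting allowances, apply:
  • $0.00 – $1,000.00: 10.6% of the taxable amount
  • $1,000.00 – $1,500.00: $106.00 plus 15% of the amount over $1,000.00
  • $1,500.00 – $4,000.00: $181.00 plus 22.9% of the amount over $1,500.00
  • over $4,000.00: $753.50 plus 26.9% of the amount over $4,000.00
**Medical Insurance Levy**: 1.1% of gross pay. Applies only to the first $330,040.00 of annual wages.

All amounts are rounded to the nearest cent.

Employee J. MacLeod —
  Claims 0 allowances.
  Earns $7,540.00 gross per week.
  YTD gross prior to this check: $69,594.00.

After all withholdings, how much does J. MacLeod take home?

$5,751.30

Earnings Tax: taxable = $7,540.00
  $753.50 + 26.9% × ($7,540.00 − $4,000.00) = $753.50 + 26.9% × $3,540.00 = $1,705.76
Medical Insurance Levy: 1.1% × $7,540.00 = $82.94
Total withheld: $1,705.76 + $82.94 = $1,788.70
Net pay: $7,540.00 − $1,788.70 = $5,751.30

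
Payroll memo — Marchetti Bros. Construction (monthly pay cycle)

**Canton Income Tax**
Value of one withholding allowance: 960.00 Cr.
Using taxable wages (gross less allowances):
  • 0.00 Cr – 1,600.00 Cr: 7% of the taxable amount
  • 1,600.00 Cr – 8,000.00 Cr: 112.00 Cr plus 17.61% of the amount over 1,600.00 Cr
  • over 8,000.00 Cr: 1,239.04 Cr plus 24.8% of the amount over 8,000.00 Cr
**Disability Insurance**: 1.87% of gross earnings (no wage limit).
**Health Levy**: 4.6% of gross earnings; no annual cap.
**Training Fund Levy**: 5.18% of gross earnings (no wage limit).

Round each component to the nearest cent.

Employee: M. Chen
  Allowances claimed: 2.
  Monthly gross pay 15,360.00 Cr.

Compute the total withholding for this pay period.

Canton Income Tax: taxable = 15,360.00 Cr − 2×960.00 Cr = 13,440.00 Cr
  1,239.04 Cr + 24.8% × (13,440.00 Cr − 8,000.00 Cr) = 1,239.04 Cr + 24.8% × 5,440.00 Cr = 2,588.16 Cr
Disability Insurance: 1.87% × 15,360.00 Cr = 287.23 Cr
Health Levy: 4.6% × 15,360.00 Cr = 706.56 Cr
Training Fund Levy: 5.18% × 15,360.00 Cr = 795.65 Cr
Total: 2,588.16 Cr + 287.23 Cr + 706.56 Cr + 795.65 Cr = 4,377.60 Cr

4,377.60 Cr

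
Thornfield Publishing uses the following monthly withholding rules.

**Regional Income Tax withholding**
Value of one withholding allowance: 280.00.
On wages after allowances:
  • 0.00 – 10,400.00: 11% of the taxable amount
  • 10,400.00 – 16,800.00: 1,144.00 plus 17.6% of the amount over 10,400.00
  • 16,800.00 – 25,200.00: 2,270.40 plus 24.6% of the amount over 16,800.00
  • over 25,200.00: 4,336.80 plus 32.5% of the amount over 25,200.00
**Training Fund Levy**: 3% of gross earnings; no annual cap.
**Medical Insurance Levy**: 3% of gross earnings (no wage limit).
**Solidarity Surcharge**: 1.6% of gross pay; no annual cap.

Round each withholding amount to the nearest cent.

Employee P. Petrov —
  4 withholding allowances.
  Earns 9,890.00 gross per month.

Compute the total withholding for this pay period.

1,716.34

Regional Income Tax: taxable = 9,890.00 − 4×280.00 = 8,770.00
  11% × 8,770.00 = 964.70
Training Fund Levy: 3% × 9,890.00 = 296.70
Medical Insurance Levy: 3% × 9,890.00 = 296.70
Solidarity Surcharge: 1.6% × 9,890.00 = 158.24
Total: 964.70 + 296.70 + 296.70 + 158.24 = 1,716.34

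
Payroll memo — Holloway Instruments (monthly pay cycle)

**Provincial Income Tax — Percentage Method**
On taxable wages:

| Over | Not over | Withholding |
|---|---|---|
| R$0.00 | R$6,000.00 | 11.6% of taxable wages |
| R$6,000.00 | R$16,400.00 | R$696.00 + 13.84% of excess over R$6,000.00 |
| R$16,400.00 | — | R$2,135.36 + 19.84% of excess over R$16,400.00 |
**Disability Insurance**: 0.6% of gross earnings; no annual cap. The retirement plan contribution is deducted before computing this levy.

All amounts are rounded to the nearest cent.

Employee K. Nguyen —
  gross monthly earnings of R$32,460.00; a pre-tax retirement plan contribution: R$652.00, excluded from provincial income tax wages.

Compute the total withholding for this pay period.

R$5,383.16

Provincial Income Tax: taxable = R$32,460.00 − R$652.00 = R$31,808.00
  R$2,135.36 + 19.84% × (R$31,808.00 − R$16,400.00) = R$2,135.36 + 19.84% × R$15,408.00 = R$5,192.31
Disability Insurance: 0.6% × R$31,808.00 = R$190.85
Total: R$5,192.31 + R$190.85 = R$5,383.16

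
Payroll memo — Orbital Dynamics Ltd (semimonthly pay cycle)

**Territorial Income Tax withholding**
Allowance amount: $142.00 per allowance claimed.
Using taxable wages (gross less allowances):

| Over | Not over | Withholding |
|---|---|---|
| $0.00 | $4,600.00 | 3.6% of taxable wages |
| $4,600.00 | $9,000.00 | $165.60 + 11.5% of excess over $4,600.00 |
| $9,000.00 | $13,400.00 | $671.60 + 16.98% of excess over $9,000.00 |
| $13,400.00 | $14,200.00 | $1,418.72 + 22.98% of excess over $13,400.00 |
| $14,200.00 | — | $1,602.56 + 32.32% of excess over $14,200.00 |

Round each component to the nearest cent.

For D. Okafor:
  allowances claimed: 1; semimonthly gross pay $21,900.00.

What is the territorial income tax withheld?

$4,045.31

Territorial Income Tax: taxable = $21,900.00 − 1×$142.00 = $21,758.00
  $1,602.56 + 32.32% × ($21,758.00 − $14,200.00) = $1,602.56 + 32.32% × $7,558.00 = $4,045.31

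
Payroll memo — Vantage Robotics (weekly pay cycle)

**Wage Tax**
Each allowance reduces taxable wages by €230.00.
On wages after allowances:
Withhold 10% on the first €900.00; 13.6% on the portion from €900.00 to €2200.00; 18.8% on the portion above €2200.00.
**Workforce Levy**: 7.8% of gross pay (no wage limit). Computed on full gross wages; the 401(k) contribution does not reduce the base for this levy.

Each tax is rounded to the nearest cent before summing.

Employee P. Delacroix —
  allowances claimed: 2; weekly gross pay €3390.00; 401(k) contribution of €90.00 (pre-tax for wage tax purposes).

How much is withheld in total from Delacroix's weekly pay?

Wage Tax: taxable = €3390.00 − €90.00 − 2×€230.00 = €2840.00
  €266.80 + 18.8% × (€2840.00 − €2200.00) = €266.80 + 18.8% × €640.00 = €387.12
Workforce Levy: 7.8% × €3390.00 = €264.42
Total: €387.12 + €264.42 = €651.54

€651.54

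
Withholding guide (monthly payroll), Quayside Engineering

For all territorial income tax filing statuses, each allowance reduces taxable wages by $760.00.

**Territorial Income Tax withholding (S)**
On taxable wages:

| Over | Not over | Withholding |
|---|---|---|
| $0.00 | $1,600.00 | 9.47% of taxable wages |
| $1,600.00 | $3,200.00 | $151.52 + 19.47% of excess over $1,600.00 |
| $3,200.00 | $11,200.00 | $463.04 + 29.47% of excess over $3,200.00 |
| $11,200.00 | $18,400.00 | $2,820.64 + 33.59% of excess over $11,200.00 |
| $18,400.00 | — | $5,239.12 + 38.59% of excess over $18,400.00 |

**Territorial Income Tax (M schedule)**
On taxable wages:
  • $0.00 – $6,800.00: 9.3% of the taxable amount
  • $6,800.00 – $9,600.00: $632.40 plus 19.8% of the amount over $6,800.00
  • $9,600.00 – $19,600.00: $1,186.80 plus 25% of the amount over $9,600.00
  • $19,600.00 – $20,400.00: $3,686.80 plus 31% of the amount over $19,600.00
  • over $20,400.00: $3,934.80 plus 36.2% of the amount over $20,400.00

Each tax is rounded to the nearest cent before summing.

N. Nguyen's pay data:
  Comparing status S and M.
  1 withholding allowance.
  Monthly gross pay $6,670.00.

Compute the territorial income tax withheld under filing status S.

Territorial Income Tax (S): taxable = $6,670.00 − 1×$760.00 = $5,910.00
  $463.04 + 29.47% × ($5,910.00 − $3,200.00) = $463.04 + 29.47% × $2,710.00 = $1,261.68

$1,261.68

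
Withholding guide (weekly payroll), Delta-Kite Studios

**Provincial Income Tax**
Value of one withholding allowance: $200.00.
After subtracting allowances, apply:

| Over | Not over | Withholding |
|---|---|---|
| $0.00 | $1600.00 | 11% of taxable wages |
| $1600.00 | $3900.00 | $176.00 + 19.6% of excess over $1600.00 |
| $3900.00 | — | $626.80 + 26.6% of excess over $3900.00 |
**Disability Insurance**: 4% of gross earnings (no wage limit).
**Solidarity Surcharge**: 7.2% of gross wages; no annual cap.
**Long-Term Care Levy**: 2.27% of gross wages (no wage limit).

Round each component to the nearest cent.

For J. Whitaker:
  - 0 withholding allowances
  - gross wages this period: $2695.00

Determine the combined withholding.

$753.64

Provincial Income Tax: taxable = $2695.00
  $176.00 + 19.6% × ($2695.00 − $1600.00) = $176.00 + 19.6% × $1095.00 = $390.62
Disability Insurance: 4% × $2695.00 = $107.80
Solidarity Surcharge: 7.2% × $2695.00 = $194.04
Long-Term Care Levy: 2.27% × $2695.00 = $61.18
Total: $390.62 + $107.80 + $194.04 + $61.18 = $753.64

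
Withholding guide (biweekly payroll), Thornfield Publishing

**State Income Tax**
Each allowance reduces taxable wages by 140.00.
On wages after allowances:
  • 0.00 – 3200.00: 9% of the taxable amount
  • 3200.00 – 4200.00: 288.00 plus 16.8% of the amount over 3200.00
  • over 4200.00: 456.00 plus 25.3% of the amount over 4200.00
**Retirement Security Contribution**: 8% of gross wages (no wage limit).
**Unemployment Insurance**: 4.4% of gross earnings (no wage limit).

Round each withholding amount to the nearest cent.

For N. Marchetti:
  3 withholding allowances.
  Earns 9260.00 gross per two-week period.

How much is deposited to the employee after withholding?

State Income Tax: taxable = 9260.00 − 3×140.00 = 8840.00
  456.00 + 25.3% × (8840.00 − 4200.00) = 456.00 + 25.3% × 4640.00 = 1629.92
Retirement Security Contribution: 8% × 9260.00 = 740.80
Unemployment Insurance: 4.4% × 9260.00 = 407.44
Total withheld: 1629.92 + 740.80 + 407.44 = 2778.16
Net pay: 9260.00 − 2778.16 = 6481.84

6481.84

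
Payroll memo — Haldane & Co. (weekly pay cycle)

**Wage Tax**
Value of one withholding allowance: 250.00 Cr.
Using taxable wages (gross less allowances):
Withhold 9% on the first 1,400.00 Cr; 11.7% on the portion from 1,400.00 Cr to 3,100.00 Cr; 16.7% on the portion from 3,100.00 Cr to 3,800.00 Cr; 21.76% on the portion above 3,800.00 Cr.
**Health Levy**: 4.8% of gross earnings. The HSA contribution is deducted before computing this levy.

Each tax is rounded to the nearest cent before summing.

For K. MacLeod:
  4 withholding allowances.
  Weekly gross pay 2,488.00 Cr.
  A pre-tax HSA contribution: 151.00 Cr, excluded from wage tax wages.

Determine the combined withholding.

Wage Tax: taxable = 2,488.00 Cr − 151.00 Cr − 4×250.00 Cr = 1,337.00 Cr
  9% × 1,337.00 Cr = 120.33 Cr
Health Levy: 4.8% × 2,337.00 Cr = 112.18 Cr
Total: 120.33 Cr + 112.18 Cr = 232.51 Cr

232.51 Cr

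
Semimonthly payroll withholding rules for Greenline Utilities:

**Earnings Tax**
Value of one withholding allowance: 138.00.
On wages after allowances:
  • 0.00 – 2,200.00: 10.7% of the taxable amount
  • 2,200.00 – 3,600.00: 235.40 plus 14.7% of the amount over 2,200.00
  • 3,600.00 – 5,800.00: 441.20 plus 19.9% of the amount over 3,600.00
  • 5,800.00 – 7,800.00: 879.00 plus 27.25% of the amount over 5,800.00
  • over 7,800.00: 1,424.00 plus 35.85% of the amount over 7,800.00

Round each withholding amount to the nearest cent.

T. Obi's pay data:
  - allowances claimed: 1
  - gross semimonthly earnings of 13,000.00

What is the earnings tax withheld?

Earnings Tax: taxable = 13,000.00 − 1×138.00 = 12,862.00
  1,424.00 + 35.85% × (12,862.00 − 7,800.00) = 1,424.00 + 35.85% × 5,062.00 = 3,238.73

3,238.73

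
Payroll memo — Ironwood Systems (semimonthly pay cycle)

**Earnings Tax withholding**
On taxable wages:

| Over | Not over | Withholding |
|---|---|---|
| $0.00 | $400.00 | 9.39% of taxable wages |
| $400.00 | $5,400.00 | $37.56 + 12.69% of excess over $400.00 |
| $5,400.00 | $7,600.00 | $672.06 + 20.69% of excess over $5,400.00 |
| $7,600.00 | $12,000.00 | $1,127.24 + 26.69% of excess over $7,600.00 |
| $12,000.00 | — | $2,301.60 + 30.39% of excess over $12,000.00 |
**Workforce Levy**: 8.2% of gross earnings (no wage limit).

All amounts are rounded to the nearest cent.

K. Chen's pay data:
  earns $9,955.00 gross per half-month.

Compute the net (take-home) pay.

$7,382.90

Earnings Tax: taxable = $9,955.00
  $1,127.24 + 26.69% × ($9,955.00 − $7,600.00) = $1,127.24 + 26.69% × $2,355.00 = $1,755.79
Workforce Levy: 8.2% × $9,955.00 = $816.31
Total withheld: $1,755.79 + $816.31 = $2,572.10
Net pay: $9,955.00 − $2,572.10 = $7,382.90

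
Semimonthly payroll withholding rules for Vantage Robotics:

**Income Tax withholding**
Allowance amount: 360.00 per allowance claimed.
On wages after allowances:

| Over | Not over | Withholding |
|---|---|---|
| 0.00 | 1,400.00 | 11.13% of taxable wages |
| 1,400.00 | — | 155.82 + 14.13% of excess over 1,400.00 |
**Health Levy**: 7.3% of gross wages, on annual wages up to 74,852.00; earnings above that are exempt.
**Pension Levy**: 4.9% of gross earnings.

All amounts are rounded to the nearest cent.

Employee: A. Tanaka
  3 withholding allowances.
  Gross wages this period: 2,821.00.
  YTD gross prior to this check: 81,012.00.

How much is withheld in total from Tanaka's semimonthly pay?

342.23

Income Tax: taxable = 2,821.00 − 3×360.00 = 1,741.00
  155.82 + 14.13% × (1,741.00 − 1,400.00) = 155.82 + 14.13% × 341.00 = 204.00
Health Levy: YTD 81,012.00 ≥ cap 74,852.00 → 0.00
Pension Levy: 4.9% × 2,821.00 = 138.23
Total: 204.00 + 0.00 + 138.23 = 342.23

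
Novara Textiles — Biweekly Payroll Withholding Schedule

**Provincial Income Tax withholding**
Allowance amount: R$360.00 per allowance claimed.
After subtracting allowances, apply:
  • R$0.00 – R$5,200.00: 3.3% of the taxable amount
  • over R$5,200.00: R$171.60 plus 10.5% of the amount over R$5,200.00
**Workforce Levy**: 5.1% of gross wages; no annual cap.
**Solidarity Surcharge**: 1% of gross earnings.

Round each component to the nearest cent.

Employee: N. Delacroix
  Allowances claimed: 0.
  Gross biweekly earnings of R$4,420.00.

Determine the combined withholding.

Provincial Income Tax: taxable = R$4,420.00
  3.3% × R$4,420.00 = R$145.86
Workforce Levy: 5.1% × R$4,420.00 = R$225.42
Solidarity Surcharge: 1% × R$4,420.00 = R$44.20
Total: R$145.86 + R$225.42 + R$44.20 = R$415.48

R$415.48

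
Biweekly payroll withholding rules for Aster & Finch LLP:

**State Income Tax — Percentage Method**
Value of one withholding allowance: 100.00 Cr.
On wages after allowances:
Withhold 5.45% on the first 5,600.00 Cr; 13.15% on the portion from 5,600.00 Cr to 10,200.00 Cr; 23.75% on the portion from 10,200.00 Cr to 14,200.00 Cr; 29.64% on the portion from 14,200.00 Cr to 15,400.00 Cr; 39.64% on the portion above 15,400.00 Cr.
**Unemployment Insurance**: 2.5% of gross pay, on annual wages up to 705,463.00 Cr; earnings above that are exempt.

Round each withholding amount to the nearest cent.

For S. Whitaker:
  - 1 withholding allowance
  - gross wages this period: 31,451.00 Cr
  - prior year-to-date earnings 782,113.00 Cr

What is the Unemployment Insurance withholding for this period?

Unemployment Insurance: YTD 782,113.00 Cr ≥ cap 705,463.00 Cr → 0.00 Cr

0.00 Cr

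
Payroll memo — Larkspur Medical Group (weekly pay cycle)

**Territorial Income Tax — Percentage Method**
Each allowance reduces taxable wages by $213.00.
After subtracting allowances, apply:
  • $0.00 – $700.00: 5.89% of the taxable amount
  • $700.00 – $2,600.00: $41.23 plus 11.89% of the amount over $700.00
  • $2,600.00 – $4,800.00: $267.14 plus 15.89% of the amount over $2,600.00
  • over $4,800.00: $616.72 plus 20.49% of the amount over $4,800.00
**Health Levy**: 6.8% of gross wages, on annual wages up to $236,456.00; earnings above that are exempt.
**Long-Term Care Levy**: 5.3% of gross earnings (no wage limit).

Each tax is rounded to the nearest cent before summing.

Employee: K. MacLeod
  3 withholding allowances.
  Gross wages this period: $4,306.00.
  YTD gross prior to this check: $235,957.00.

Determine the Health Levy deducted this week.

Health Levy: cap $236,456.00 − YTD $235,957.00 = $499.00 subject; 6.8% × $499.00 = $33.93

$33.93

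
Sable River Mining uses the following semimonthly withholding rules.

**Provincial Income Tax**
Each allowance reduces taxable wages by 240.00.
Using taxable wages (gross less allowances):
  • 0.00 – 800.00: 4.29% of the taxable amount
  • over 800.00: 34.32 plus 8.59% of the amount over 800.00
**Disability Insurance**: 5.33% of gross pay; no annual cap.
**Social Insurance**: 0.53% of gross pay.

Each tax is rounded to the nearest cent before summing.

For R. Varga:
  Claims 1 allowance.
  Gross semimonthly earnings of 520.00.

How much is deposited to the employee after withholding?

477.51

Provincial Income Tax: taxable = 520.00 − 1×240.00 = 280.00
  4.29% × 280.00 = 12.01
Disability Insurance: 5.33% × 520.00 = 27.72
Social Insurance: 0.53% × 520.00 = 2.76
Total withheld: 12.01 + 27.72 + 2.76 = 42.49
Net pay: 520.00 − 42.49 = 477.51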